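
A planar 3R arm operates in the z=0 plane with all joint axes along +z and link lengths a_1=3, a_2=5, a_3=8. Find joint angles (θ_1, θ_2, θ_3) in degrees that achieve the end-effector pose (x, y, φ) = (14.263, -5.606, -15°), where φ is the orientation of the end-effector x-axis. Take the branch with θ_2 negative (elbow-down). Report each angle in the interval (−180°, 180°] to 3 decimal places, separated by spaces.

wrist centre = target − a_3·(cos φ, sin φ) = (6.5356, -3.5354)
cos θ_2 = (55.2134−3²−5²)/(2·3·5) = 0.7071; θ_2 = -44.9995° (elbow-down)
β = atan2(-3.5354,6.5356) = -28.4113°; ψ = atan2(-3.5355,6.5356) = -28.4118°
θ_1 = β − ψ = 0.0005°
θ_3 = φ − θ_1 − θ_2 = 29.9990° (wrapped to (-180°,180°])

0.001 -45.000 29.999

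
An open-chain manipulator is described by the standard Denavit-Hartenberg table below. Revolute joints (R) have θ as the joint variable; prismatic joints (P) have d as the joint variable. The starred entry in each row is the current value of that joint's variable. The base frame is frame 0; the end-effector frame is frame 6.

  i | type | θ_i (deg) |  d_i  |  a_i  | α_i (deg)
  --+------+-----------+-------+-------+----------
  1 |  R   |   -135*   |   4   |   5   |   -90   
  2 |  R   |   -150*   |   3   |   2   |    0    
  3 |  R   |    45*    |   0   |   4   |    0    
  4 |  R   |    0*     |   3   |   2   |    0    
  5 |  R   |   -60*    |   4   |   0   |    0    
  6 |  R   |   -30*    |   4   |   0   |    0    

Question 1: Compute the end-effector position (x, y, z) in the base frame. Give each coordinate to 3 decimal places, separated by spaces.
8.687 -11.112 10.796

after link 1: o_1 = (-3.5355, -3.5355, 4.0000)
after link 2: o_2 = (-0.1895, -4.4321, 5.0000)
after link 3: o_3 = (0.5426, -3.7001, 8.8637)
after link 4: o_4 = (3.0299, -5.4554, 10.7956)
after link 5: o_5 = (5.8584, -8.2838, 10.7956)
after link 6: o_6 = (8.6868, -11.1122, 10.7956)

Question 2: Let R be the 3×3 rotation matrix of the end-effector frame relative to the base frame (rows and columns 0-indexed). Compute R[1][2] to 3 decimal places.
-0.707

End-effector z-axis (col 2 of R) = (0.7071,-0.7071,0.0000)
R[1][2] = -0.7071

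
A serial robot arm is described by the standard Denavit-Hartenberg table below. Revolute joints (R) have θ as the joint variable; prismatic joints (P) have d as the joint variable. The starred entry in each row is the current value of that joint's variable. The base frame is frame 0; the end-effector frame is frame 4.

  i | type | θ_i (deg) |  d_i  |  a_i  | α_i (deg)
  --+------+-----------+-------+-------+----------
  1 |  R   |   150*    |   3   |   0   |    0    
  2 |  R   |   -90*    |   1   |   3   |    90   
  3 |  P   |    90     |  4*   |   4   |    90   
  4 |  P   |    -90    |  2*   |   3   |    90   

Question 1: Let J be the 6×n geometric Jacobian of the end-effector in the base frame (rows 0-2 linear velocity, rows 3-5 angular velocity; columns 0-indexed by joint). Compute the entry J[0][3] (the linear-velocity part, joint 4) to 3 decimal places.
prismatic axis z_3 = (0.5000,0.8660,-0.0000)
J_v[:, 3] = z_3; J_ω[:, 3] = (0,0,0)
entry J[0][3] = 0.5000

0.500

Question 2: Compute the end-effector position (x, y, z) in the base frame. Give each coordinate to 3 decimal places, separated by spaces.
after link 1: o_1 = (0.0000, 0.0000, 3.0000)
after link 2: o_2 = (1.5000, 2.5981, 4.0000)
after link 3: o_3 = (4.9641, 0.5981, 8.0000)
after link 4: o_4 = (3.3660, 3.8301, 8.0000)

3.366 3.830 8.000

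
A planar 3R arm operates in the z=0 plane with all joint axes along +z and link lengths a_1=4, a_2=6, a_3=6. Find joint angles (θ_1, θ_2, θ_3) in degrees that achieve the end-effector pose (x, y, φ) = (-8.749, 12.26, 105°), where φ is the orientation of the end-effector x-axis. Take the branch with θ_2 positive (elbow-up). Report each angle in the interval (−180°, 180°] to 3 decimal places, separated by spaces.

120.003 29.992 -44.995

wrist centre = target − a_3·(cos φ, sin φ) = (-7.1961, 6.4644)
cos θ_2 = (93.5727−4²−6²)/(2·4·6) = 0.8661; θ_2 = 29.9917° (elbow-up)
β = atan2(6.4644,-7.1961) = 138.0658°; ψ = atan2(2.9992,9.1966) = 18.0625°
θ_1 = β − ψ = 120.0033°
θ_3 = φ − θ_1 − θ_2 = -44.9950° (wrapped to (-180°,180°])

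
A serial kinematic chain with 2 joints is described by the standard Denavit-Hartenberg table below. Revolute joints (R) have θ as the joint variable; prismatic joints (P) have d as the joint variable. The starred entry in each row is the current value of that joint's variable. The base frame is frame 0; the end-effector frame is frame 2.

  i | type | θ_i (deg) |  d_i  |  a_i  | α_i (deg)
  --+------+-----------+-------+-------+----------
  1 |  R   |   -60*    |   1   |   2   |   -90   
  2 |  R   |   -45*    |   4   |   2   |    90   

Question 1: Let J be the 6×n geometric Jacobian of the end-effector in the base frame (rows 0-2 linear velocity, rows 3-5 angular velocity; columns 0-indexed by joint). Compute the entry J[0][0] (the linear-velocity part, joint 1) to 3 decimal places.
axis z_0 = ẑ; lever o_n−o_0 = (5.1712,-0.9568,2.4142)
cross product → J_v[:, 0] = (0.9568,5.1712,-0.0000)
J_ω[:, 0] = z_0
entry J[0][0] = 0.9568

0.957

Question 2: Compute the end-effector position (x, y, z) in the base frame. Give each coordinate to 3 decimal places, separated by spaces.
after link 1: o_1 = (1.0000, -1.7321, 1.0000)
after link 2: o_2 = (5.1712, -0.9568, 2.4142)

5.171 -0.957 2.414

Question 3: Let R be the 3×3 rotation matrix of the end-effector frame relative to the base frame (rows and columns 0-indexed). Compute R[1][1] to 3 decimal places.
0.500

End-effector y-axis (col 1 of R) = (0.8660,0.5000,0.0000)
R[1][1] = 0.5000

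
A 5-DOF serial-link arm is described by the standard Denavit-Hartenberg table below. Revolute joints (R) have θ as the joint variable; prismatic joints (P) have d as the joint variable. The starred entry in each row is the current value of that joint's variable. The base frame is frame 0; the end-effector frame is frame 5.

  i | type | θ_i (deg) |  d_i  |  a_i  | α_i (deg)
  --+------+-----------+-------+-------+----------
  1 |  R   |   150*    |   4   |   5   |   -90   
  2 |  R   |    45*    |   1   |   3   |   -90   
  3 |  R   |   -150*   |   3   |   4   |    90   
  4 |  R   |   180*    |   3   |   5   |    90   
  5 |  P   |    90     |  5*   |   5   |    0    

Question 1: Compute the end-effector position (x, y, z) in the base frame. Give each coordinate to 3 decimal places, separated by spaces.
3.865 5.191 -1.562

after link 1: o_1 = (-4.3301, 2.5000, 4.0000)
after link 2: o_2 = (-6.6672, 2.6946, 1.8787)
after link 3: o_3 = (-3.7088, -1.3228, 2.2068)
after link 4: o_4 = (-2.8929, 4.0928, 0.2056)
after link 5: o_5 = (3.8650, 5.1912, -1.5621)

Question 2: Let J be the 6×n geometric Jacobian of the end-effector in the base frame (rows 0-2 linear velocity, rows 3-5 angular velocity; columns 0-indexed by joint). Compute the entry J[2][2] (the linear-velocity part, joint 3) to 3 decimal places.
5.253

axis z_2 = (0.6124,-0.3536,-0.7071); lever o_n−o_2 = (10.5322,2.4966,-3.4408)
cross product → J_v[:, 2] = (2.9818,-5.3404,5.2525)
J_ω[:, 2] = z_2
entry J[2][2] = 5.2525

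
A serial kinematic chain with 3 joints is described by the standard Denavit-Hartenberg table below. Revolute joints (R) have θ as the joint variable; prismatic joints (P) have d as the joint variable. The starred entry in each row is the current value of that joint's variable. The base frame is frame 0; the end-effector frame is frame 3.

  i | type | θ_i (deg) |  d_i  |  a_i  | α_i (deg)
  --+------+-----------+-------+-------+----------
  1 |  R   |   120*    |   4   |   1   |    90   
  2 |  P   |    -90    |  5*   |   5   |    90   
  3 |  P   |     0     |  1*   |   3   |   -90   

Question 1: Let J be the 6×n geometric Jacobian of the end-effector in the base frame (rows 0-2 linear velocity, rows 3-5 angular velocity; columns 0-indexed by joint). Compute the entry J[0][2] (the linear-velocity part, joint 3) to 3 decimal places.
0.500

prismatic axis z_2 = (0.5000,-0.8660,-0.0000)
J_v[:, 2] = z_2; J_ω[:, 2] = (0,0,0)
entry J[0][2] = 0.5000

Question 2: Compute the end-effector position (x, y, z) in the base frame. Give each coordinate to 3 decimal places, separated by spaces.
4.330 2.500 -4.000

after link 1: o_1 = (-0.5000, 0.8660, 4.0000)
after link 2: o_2 = (3.8301, 3.3660, -1.0000)
after link 3: o_3 = (4.3301, 2.5000, -4.0000)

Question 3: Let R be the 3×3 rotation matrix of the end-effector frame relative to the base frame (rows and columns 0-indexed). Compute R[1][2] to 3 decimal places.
0.500

End-effector z-axis (col 2 of R) = (0.8660,0.5000,0.0000)
R[1][2] = 0.5000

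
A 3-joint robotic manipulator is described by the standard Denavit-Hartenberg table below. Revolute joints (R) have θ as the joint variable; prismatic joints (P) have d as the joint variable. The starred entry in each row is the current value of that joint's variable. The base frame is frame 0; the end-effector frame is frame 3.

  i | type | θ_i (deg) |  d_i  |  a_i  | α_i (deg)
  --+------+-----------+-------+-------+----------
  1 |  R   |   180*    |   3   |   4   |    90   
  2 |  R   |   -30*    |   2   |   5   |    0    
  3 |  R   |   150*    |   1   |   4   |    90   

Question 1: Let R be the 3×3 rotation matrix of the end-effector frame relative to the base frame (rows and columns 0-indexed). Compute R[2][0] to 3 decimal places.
0.866

End-effector x-axis (col 0 of R) = (0.5000,-0.0000,0.8660)
R[2][0] = 0.8660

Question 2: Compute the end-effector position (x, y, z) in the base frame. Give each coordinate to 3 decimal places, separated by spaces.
-6.330 3.000 3.964

after link 1: o_1 = (-4.0000, 0.0000, 3.0000)
after link 2: o_2 = (-8.3301, 2.0000, 0.5000)
after link 3: o_3 = (-6.3301, 3.0000, 3.9641)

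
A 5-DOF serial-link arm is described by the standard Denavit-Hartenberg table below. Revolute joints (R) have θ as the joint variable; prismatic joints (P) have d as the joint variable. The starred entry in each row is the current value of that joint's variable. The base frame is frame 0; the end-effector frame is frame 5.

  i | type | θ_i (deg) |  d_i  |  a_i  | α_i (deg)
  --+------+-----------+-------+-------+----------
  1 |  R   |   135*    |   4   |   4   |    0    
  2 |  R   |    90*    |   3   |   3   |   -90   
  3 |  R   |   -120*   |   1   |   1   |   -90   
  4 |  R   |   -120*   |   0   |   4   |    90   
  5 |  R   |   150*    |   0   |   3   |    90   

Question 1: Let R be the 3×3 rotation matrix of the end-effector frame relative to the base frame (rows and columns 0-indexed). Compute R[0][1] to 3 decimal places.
-0.660

End-effector y-axis (col 1 of R) = (-0.6597,0.0474,-0.7500)
R[0][1] = -0.6597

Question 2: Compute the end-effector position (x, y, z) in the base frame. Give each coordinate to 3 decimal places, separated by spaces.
-4.197 -1.671 8.009

after link 1: o_1 = (-2.8284, 2.8284, 4.0000)
after link 2: o_2 = (-4.9497, 0.7071, 7.0000)
after link 3: o_3 = (-3.8891, 0.3536, 7.8660)
after link 4: o_4 = (-2.1467, -2.8030, 6.1340)
after link 5: o_5 = (-4.1970, -1.6713, 8.0090)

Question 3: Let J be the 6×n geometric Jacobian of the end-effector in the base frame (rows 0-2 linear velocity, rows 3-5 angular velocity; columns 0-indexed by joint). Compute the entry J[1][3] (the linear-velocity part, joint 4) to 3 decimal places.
axis z_3 = (-0.6124,-0.6124,0.5000); lever o_n−o_3 = (-0.3079,-2.0249,0.1429)
cross product → J_v[:, 3] = (0.9249,-0.0664,1.0514)
J_ω[:, 3] = z_3
entry J[1][3] = -0.0664

-0.066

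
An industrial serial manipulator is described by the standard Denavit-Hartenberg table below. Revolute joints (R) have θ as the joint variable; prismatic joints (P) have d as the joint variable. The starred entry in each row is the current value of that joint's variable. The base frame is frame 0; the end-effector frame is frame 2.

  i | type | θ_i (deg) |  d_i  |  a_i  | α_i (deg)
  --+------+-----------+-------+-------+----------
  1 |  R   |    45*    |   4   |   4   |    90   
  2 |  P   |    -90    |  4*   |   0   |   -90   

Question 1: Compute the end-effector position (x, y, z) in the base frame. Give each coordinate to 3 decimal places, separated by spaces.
after link 1: o_1 = (2.8284, 2.8284, 4.0000)
after link 2: o_2 = (5.6569, -0.0000, 4.0000)

5.657 -0.000 4.000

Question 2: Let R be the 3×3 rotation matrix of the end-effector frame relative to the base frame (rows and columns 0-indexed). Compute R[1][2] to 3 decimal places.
End-effector z-axis (col 2 of R) = (0.7071,0.7071,0.0000)
R[1][2] = 0.7071

0.707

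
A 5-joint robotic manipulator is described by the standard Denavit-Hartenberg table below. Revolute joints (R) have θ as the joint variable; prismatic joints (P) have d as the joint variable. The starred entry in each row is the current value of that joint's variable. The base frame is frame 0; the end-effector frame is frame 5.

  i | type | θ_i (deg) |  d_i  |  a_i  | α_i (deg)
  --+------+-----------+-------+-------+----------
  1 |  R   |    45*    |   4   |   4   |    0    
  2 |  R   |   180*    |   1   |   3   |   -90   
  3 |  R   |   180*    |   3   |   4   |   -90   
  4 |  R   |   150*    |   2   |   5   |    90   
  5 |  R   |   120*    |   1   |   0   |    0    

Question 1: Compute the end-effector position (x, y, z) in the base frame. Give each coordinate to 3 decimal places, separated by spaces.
0.568 1.086 7.000

after link 1: o_1 = (2.8284, 2.8284, 4.0000)
after link 2: o_2 = (0.7071, 0.7071, 5.0000)
after link 3: o_3 = (5.6569, 1.4142, 5.0000)
after link 4: o_4 = (0.8272, 0.1201, 7.0000)
after link 5: o_5 = (0.5684, 1.0860, 7.0000)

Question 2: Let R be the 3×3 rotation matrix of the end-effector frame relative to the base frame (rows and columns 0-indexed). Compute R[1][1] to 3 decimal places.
0.224

End-effector y-axis (col 1 of R) = (0.8365,0.2241,-0.5000)
R[1][1] = 0.2241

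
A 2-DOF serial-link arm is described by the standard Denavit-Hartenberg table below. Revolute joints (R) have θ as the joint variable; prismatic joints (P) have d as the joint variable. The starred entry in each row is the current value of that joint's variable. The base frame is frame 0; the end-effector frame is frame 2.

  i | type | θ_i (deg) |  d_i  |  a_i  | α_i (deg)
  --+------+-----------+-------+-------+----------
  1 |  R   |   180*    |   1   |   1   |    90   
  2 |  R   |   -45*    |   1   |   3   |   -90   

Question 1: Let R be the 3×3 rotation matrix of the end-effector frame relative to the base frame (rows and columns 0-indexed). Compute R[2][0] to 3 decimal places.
End-effector x-axis (col 0 of R) = (-0.7071,0.0000,-0.7071)
R[2][0] = -0.7071

-0.707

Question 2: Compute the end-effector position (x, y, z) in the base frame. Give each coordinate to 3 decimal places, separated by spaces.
-3.121 1.000 -1.121

after link 1: o_1 = (-1.0000, 0.0000, 1.0000)
after link 2: o_2 = (-3.1213, 1.0000, -1.1213)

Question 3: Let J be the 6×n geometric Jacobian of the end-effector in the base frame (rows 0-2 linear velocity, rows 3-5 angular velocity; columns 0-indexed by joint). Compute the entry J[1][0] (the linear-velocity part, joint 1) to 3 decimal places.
axis z_0 = ẑ; lever o_n−o_0 = (-3.1213,1.0000,-1.1213)
cross product → J_v[:, 0] = (-1.0000,-3.1213,0.0000)
J_ω[:, 0] = z_0
entry J[1][0] = -3.1213

-3.121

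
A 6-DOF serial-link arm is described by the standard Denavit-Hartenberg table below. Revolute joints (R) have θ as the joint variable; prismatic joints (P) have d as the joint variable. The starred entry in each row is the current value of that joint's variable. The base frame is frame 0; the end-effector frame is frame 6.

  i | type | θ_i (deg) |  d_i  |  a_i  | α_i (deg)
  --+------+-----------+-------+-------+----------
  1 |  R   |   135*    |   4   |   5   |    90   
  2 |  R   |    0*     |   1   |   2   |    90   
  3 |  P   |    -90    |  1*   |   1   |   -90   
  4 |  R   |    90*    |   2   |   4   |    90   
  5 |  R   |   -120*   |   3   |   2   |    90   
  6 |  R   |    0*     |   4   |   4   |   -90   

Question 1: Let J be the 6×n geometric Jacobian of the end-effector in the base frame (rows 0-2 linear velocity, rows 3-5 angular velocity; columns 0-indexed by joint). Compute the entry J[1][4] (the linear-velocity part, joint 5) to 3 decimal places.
axis z_4 = (-0.7071,-0.7071,-0.0000); lever o_n−o_4 = (0.1387,-4.3813,-6.4641)
cross product → J_v[:, 4] = (4.5708,-4.5708,3.1962)
J_ω[:, 4] = z_4
entry J[1][4] = -4.5708

-4.571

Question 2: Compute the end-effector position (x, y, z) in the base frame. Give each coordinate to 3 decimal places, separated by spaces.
after link 1: o_1 = (-3.5355, 3.5355, 4.0000)
after link 2: o_2 = (-4.2426, 5.6569, 4.0000)
after link 3: o_3 = (-4.9497, 4.9497, 3.0000)
after link 4: o_4 = (-6.3640, 6.3640, 7.0000)
after link 5: o_5 = (-7.2605, 3.0179, 6.0000)
after link 6: o_6 = (-6.2253, 1.9826, 0.5359)

-6.225 1.983 0.536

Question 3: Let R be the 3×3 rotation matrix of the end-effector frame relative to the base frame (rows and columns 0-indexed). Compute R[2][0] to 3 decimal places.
End-effector x-axis (col 0 of R) = (0.6124,-0.6124,-0.5000)
R[2][0] = -0.5000

-0.500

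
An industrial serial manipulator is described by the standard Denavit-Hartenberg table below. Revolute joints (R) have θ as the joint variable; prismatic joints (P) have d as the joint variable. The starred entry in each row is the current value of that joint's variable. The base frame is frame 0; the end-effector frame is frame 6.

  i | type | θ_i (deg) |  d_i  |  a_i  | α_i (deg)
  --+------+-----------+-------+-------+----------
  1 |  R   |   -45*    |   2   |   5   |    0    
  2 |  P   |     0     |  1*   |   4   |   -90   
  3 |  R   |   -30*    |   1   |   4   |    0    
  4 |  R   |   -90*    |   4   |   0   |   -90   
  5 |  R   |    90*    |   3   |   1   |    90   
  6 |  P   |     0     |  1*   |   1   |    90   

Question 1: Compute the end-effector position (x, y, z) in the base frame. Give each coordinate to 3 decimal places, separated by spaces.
after link 1: o_1 = (3.5355, -3.5355, 2.0000)
after link 2: o_2 = (6.3640, -6.3640, 3.0000)
after link 3: o_3 = (9.5206, -8.1063, 5.0000)
after link 4: o_4 = (12.3490, -5.2779, 5.0000)
after link 5: o_5 = (13.4790, -7.8221, 6.5000)
after link 6: o_6 = (12.4183, -8.1757, 7.3660)

12.418 -8.176 7.366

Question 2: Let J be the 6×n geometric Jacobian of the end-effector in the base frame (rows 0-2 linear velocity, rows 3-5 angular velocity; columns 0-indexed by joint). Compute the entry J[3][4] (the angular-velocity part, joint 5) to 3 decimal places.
0.612

axis z_4 = (0.6124,-0.6124,0.5000); lever o_n−o_4 = (0.0694,-2.8978,2.3660)
cross product → J_v[:, 4] = (0.0000,-1.4142,-1.7321)
J_ω[:, 4] = z_4
entry J[3][4] = 0.6124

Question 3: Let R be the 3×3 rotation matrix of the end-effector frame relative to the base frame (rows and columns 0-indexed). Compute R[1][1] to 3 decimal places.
End-effector y-axis (col 1 of R) = (-0.3536,0.3536,0.8660)
R[1][1] = 0.3536

0.354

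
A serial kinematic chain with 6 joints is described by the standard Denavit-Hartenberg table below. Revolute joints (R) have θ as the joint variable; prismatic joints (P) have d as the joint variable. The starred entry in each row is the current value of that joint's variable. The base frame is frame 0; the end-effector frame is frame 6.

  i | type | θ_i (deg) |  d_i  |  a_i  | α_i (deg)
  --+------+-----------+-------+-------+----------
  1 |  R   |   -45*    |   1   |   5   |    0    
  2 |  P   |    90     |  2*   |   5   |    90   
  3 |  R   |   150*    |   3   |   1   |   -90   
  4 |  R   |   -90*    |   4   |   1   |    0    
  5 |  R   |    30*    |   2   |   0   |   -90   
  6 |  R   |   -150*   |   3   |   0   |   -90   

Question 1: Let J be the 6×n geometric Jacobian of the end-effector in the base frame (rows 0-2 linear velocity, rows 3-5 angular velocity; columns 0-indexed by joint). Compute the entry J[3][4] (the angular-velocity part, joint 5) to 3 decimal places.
axis z_4 = (-0.3536,-0.3536,-0.8660); lever o_n−o_4 = (-3.3588,-1.2374,-0.4330)
cross product → J_v[:, 4] = (-0.9186,2.7557,-0.7500)
J_ω[:, 4] = z_4
entry J[3][4] = -0.3536

-0.354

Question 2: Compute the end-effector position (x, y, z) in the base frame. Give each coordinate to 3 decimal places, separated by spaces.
after link 1: o_1 = (3.5355, -3.5355, 1.0000)
after link 2: o_2 = (7.0711, 0.0000, 3.0000)
after link 3: o_3 = (8.5800, -2.7337, 3.5000)
after link 4: o_4 = (7.8729, -4.8550, 0.0359)
after link 5: o_5 = (7.1658, -5.5621, -1.6962)
after link 6: o_6 = (4.5142, -6.0924, -0.3971)

4.514 -6.092 -0.397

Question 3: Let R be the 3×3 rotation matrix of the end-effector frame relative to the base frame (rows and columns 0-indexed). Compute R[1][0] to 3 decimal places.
End-effector x-axis (col 0 of R) = (-0.4419,0.6187,-0.6495)
R[1][0] = 0.6187

0.619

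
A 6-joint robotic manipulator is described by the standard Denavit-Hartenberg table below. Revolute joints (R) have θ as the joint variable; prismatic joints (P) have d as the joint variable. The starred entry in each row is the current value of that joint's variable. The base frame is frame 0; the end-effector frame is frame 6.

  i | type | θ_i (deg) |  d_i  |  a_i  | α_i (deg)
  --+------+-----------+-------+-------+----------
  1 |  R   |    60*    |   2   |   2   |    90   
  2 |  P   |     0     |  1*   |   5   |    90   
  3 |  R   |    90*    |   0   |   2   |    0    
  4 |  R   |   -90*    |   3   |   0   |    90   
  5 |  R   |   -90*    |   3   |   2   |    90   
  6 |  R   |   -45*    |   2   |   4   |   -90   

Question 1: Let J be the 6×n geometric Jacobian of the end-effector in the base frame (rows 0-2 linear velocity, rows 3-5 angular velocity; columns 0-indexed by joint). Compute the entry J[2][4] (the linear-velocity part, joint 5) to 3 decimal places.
axis z_4 = (-0.8660,0.5000,-0.0000); lever o_n−o_4 = (-1.1486,-1.6463,4.8284)
cross product → J_v[:, 4] = (2.4142,4.1815,2.0000)
J_ω[:, 4] = z_4
entry J[2][4] = 2.0000

2.000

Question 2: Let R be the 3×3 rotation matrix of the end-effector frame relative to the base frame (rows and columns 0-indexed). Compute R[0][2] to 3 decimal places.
End-effector z-axis (col 2 of R) = (-0.6124,0.3536,0.7071)
R[0][2] = -0.6124

-0.612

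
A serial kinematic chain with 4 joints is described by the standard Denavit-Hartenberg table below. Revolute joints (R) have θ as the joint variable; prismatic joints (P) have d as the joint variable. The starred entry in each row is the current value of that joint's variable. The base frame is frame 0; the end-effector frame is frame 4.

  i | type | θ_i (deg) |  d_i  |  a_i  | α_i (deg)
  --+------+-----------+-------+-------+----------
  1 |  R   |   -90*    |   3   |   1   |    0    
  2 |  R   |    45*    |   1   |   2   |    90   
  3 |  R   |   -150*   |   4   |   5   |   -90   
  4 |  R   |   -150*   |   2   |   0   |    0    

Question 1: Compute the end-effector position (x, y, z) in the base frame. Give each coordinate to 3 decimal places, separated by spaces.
after link 1: o_1 = (0.0000, -1.0000, 3.0000)
after link 2: o_2 = (1.4142, -2.4142, 4.0000)
after link 3: o_3 = (-4.4761, -2.1808, 1.5000)
after link 4: o_4 = (-3.7690, -2.8879, -0.2321)

-3.769 -2.888 -0.232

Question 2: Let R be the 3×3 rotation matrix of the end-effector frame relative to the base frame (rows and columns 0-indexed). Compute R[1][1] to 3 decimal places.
End-effector y-axis (col 1 of R) = (-0.9186,-0.3062,-0.2500)
R[1][1] = -0.3062

-0.306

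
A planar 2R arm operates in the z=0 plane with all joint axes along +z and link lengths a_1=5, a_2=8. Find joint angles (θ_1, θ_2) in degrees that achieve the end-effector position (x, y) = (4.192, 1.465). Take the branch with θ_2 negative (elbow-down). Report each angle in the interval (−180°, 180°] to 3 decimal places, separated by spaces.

134.997 -149.998

cos θ_2 = (19.7191−5²−8²)/(2·5·8) = -0.8660; θ_2 = -149.9984° (elbow-down)
β = atan2(1.4650,4.1920) = 19.2633°; ψ = atan2(-4.0002,-1.9281) = -115.7340°
θ_1 = β − ψ = 134.9973°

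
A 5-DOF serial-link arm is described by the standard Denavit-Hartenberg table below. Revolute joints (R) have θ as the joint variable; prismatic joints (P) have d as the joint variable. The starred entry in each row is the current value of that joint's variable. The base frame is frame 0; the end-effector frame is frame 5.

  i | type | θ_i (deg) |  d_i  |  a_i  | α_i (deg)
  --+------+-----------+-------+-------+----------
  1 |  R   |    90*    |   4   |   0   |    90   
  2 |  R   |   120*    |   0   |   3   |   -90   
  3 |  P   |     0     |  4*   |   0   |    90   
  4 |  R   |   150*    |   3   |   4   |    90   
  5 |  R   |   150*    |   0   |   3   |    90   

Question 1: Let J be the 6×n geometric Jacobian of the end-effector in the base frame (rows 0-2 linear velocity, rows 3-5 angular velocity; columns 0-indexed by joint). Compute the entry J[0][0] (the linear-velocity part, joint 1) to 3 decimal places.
4.964

axis z_0 = ẑ; lever o_n−o_0 = (4.5000,-4.9641,3.1962)
cross product → J_v[:, 0] = (4.9641,4.5000,-0.0000)
J_ω[:, 0] = z_0
entry J[0][0] = 4.9641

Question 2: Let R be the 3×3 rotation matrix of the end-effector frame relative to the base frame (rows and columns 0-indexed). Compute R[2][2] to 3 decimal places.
-0.500

End-effector z-axis (col 2 of R) = (0.8660,-0.0000,-0.5000)
R[2][2] = -0.5000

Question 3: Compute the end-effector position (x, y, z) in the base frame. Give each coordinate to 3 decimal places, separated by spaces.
4.500 -4.964 3.196

after link 1: o_1 = (0.0000, 0.0000, 4.0000)
after link 2: o_2 = (-0.0000, -1.5000, 6.5981)
after link 3: o_3 = (-0.0000, -4.9641, 4.5981)
after link 4: o_4 = (3.0000, -4.9641, 0.5981)
after link 5: o_5 = (4.5000, -4.9641, 3.1962)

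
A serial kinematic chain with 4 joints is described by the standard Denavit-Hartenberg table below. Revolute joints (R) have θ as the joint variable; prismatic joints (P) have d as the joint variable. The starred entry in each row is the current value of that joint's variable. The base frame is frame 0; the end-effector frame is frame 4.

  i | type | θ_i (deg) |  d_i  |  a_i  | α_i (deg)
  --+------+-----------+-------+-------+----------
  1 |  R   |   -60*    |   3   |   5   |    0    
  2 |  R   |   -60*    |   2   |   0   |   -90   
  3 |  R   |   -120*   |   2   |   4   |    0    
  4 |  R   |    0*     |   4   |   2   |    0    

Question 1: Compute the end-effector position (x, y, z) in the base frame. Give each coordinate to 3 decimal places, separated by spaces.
after link 1: o_1 = (2.5000, -4.3301, 3.0000)
after link 2: o_2 = (2.5000, -4.3301, 5.0000)
after link 3: o_3 = (5.2321, -3.5981, 8.4641)
after link 4: o_4 = (9.1962, -4.7321, 10.1962)

9.196 -4.732 10.196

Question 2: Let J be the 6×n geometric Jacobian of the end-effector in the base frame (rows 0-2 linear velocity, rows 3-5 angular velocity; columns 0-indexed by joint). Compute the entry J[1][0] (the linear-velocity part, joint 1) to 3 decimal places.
axis z_0 = ẑ; lever o_n−o_0 = (9.1962,-4.7321,10.1962)
cross product → J_v[:, 0] = (4.7321,9.1962,-0.0000)
J_ω[:, 0] = z_0
entry J[1][0] = 9.1962

9.196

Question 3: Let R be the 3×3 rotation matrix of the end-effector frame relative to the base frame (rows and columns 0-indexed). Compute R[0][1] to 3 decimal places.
End-effector y-axis (col 1 of R) = (-0.4330,-0.7500,0.5000)
R[0][1] = -0.4330

-0.433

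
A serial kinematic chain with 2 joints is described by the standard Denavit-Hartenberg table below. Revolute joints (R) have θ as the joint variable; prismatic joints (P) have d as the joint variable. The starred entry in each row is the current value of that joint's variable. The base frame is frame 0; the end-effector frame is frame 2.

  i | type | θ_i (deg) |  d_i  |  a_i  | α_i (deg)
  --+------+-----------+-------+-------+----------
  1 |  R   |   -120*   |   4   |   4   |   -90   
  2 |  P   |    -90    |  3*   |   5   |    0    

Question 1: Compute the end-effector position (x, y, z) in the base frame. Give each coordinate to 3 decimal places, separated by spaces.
after link 1: o_1 = (-2.0000, -3.4641, 4.0000)
after link 2: o_2 = (0.5981, -4.9641, 9.0000)

0.598 -4.964 9.000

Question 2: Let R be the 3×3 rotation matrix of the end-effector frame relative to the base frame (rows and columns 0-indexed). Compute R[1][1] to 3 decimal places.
-0.866

End-effector y-axis (col 1 of R) = (-0.5000,-0.8660,-0.0000)
R[1][1] = -0.8660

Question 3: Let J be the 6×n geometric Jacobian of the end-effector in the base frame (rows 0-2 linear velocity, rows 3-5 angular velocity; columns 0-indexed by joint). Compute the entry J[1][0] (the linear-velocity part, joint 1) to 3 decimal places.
axis z_0 = ẑ; lever o_n−o_0 = (0.5981,-4.9641,9.0000)
cross product → J_v[:, 0] = (4.9641,0.5981,-0.0000)
J_ω[:, 0] = z_0
entry J[1][0] = 0.5981

0.598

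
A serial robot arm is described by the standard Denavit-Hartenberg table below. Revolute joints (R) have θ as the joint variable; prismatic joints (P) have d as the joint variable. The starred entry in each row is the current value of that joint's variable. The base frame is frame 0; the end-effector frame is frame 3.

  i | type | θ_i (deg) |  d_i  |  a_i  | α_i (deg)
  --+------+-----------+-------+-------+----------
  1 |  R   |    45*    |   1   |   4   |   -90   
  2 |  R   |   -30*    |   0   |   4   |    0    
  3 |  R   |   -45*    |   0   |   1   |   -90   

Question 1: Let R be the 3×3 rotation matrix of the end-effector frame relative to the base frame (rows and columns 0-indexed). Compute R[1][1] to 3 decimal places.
-0.707

End-effector y-axis (col 1 of R) = (0.7071,-0.7071,-0.0000)
R[1][1] = -0.7071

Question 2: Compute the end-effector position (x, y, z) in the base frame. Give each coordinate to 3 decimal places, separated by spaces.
after link 1: o_1 = (2.8284, 2.8284, 1.0000)
after link 2: o_2 = (5.2779, 5.2779, 3.0000)
after link 3: o_3 = (5.4609, 5.4609, 3.9659)

5.461 5.461 3.966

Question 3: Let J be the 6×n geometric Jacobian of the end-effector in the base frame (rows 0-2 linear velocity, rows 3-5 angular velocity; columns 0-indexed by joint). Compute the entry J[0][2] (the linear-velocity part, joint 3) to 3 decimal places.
axis z_2 = (-0.7071,0.7071,0.0000); lever o_n−o_2 = (0.1830,0.1830,0.9659)
cross product → J_v[:, 2] = (0.6830,0.6830,-0.2588)
J_ω[:, 2] = z_2
entry J[0][2] = 0.6830

0.683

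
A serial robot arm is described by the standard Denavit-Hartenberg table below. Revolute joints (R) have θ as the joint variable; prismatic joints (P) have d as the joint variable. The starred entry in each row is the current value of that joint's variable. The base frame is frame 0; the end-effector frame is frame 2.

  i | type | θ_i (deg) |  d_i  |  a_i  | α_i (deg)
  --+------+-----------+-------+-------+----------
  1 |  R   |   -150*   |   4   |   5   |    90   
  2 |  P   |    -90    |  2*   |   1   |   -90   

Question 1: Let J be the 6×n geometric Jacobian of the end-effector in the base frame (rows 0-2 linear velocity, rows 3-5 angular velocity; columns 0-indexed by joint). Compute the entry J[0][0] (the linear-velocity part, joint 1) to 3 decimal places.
0.768

axis z_0 = ẑ; lever o_n−o_0 = (-5.3301,-0.7679,3.0000)
cross product → J_v[:, 0] = (0.7679,-5.3301,0.0000)
J_ω[:, 0] = z_0
entry J[0][0] = 0.7679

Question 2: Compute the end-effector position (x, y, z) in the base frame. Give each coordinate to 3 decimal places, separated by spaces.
after link 1: o_1 = (-4.3301, -2.5000, 4.0000)
after link 2: o_2 = (-5.3301, -0.7679, 3.0000)

-5.330 -0.768 3.000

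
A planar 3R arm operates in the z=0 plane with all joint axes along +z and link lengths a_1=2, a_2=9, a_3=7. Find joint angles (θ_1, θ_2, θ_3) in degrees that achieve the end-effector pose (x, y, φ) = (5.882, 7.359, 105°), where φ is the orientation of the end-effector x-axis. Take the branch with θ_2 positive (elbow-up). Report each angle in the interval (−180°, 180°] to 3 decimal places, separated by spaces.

wrist centre = target − a_3·(cos φ, sin φ) = (7.6937, 0.5975)
cos θ_2 = (59.5506−2²−9²)/(2·2·9) = -0.7069; θ_2 = 134.9856° (elbow-up)
β = atan2(0.5975,7.6937) = 4.4409°; ψ = atan2(6.3656,-4.3624) = 124.4231°
θ_1 = β − ψ = -119.9822°
θ_3 = φ − θ_1 − θ_2 = 89.9966° (wrapped to (-180°,180°])

-119.982 134.986 89.997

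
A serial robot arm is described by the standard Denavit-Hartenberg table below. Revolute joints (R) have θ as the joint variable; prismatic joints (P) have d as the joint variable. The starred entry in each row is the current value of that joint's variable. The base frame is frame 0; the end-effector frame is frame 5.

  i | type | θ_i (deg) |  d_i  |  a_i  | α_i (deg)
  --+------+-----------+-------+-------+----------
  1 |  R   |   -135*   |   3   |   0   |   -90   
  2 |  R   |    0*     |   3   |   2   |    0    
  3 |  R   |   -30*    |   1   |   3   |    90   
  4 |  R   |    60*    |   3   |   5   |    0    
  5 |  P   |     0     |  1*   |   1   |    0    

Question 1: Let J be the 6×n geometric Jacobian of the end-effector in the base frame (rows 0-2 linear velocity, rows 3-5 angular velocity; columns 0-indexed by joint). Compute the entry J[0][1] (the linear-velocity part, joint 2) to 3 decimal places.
axis z_1 = (0.7071,-0.7071,0.0000); lever o_n−o_1 = (2.8284,-10.1769,6.4641)
cross product → J_v[:, 1] = (-4.5708,-4.5708,-5.1962)
J_ω[:, 1] = z_1
entry J[0][1] = -4.5708

-4.571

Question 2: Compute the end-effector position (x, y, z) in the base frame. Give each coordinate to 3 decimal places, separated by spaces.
2.828 -10.177 9.464

after link 1: o_1 = (0.0000, 0.0000, 3.0000)
after link 2: o_2 = (0.7071, -3.5355, 3.0000)
after link 3: o_3 = (-0.4229, -6.0798, 4.5000)
after link 4: o_4 = (2.1687, -9.6119, 8.3481)
after link 5: o_5 = (2.8284, -10.1769, 9.4641)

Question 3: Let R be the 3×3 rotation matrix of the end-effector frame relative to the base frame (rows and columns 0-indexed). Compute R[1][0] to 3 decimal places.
-0.919

End-effector x-axis (col 0 of R) = (0.3062,-0.9186,0.2500)
R[1][0] = -0.9186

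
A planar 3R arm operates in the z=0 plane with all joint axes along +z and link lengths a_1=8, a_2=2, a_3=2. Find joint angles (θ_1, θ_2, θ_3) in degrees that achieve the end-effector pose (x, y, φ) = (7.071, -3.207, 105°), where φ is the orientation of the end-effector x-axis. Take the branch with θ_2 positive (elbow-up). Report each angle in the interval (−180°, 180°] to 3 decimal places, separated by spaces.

-45.000 60.010 89.990

wrist centre = target − a_3·(cos φ, sin φ) = (7.5886, -5.1389)
cos θ_2 = (83.9952−8²−2²)/(2·8·2) = 0.4999; θ_2 = 60.0099° (elbow-up)
β = atan2(-5.1389,7.5886) = -34.1050°; ψ = atan2(1.7322,8.9997) = 10.8948°
θ_1 = β − ψ = -44.9998°
θ_3 = φ − θ_1 − θ_2 = 89.9899° (wrapped to (-180°,180°])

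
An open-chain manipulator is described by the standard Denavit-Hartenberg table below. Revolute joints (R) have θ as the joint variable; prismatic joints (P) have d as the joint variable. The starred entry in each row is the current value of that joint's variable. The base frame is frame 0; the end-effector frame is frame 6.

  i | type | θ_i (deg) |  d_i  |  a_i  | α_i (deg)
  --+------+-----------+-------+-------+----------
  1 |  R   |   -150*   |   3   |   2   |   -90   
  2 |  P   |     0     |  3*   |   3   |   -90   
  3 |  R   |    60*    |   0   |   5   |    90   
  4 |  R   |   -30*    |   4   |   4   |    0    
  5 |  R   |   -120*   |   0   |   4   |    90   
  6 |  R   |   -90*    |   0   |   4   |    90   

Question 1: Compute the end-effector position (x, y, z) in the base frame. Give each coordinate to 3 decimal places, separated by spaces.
-7.160 -2.598 7.000

after link 1: o_1 = (-1.7321, -1.0000, 3.0000)
after link 2: o_2 = (-2.8301, -5.0981, 3.0000)
after link 3: o_3 = (-7.1603, -2.5981, 3.0000)
after link 4: o_4 = (-12.1603, -4.3301, 5.0000)
after link 5: o_5 = (-9.1603, -6.0622, 7.0000)
after link 6: o_6 = (-7.1603, -2.5981, 7.0000)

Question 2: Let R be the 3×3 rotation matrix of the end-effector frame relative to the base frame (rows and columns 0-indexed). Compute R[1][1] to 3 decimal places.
-0.250

End-effector y-axis (col 1 of R) = (0.4330,-0.2500,-0.8660)
R[1][1] = -0.2500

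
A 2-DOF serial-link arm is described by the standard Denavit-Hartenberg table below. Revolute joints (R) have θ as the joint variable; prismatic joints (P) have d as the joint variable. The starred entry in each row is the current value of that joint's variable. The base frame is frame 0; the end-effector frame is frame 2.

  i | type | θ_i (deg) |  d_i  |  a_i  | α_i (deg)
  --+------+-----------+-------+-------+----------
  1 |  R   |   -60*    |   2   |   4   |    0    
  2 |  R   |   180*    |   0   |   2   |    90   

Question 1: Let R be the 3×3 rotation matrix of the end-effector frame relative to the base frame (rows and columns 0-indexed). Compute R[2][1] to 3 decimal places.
End-effector y-axis (col 1 of R) = (-0.0000,-0.0000,1.0000)
R[2][1] = 1.0000

1.000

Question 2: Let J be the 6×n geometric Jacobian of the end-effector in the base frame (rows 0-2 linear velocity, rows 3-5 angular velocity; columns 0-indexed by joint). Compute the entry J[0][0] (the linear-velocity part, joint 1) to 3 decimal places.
1.732

axis z_0 = ẑ; lever o_n−o_0 = (1.0000,-1.7321,2.0000)
cross product → J_v[:, 0] = (1.7321,1.0000,-0.0000)
J_ω[:, 0] = z_0
entry J[0][0] = 1.7321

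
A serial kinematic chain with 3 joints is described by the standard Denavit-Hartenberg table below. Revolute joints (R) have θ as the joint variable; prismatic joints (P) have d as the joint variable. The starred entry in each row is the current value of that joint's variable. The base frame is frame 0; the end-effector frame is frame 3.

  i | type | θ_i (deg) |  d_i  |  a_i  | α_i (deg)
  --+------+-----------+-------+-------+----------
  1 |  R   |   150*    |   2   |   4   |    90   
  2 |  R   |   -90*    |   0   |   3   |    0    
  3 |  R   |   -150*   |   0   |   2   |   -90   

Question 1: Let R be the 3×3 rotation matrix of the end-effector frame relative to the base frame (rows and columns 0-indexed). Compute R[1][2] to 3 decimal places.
-0.433

End-effector z-axis (col 2 of R) = (0.7500,-0.4330,-0.5000)
R[1][2] = -0.4330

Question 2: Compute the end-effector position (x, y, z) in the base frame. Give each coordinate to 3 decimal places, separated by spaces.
-2.598 1.500 0.732

after link 1: o_1 = (-3.4641, 2.0000, 2.0000)
after link 2: o_2 = (-3.4641, 2.0000, -1.0000)
after link 3: o_3 = (-2.5981, 1.5000, 0.7321)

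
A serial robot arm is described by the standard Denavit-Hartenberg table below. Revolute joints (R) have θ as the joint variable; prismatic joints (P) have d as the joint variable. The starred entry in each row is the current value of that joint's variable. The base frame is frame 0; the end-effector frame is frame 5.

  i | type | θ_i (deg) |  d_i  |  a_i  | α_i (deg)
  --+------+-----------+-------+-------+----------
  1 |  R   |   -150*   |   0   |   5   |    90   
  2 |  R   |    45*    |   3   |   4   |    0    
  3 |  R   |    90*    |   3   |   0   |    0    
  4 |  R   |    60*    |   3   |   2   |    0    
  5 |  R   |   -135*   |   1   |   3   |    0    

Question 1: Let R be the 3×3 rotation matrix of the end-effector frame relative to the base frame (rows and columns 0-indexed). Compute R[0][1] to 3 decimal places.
End-effector y-axis (col 1 of R) = (0.7500,0.4330,0.5000)
R[0][1] = 0.7500

0.750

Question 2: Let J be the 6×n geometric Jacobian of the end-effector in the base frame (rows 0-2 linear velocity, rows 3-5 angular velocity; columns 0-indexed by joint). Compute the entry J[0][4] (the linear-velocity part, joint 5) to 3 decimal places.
axis z_4 = (-0.5000,0.8660,0.0000); lever o_n−o_4 = (-1.7990,0.1160,2.5981)
cross product → J_v[:, 4] = (2.2500,1.2990,1.5000)
J_ω[:, 4] = z_4
entry J[0][4] = 2.2500

2.250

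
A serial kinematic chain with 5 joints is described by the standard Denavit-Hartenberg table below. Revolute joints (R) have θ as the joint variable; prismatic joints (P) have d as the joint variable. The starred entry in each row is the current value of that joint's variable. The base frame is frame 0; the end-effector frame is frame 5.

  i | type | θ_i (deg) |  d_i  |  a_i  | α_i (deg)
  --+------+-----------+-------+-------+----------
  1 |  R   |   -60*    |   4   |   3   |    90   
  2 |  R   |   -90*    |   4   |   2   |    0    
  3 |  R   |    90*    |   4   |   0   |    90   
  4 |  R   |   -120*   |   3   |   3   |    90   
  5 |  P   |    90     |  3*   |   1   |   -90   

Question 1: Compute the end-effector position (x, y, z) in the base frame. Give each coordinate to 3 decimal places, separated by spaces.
after link 1: o_1 = (1.5000, -2.5981, 4.0000)
after link 2: o_2 = (-1.9641, -4.5981, 2.0000)
after link 3: o_3 = (-5.4282, -6.5981, 2.0000)
after link 4: o_4 = (-3.9282, -4.0000, -1.0000)
after link 5: o_5 = (-6.5263, -2.5000, -2.0000)

-6.526 -2.500 -2.000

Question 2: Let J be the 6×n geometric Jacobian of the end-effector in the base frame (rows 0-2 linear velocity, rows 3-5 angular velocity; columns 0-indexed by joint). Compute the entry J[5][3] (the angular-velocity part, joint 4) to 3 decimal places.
-1.000

axis z_3 = (-0.0000,-0.0000,-1.0000); lever o_n−o_3 = (-1.0981,4.0981,-4.0000)
cross product → J_v[:, 3] = (4.0981,1.0981,-0.0000)
J_ω[:, 3] = z_3
entry J[5][3] = -1.0000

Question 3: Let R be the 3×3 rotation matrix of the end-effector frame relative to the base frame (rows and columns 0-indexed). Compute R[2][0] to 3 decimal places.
End-effector x-axis (col 0 of R) = (-0.0000,-0.0000,-1.0000)
R[2][0] = -1.0000

-1.000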